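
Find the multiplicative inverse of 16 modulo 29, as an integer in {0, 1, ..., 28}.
Apply the extended Euclidean algorithm to (29, 16), tracking rows (r, s, t) with s·29 + t·16 = r. Each division r_prev = q·r_cur + r_new produces the new row as (previous row) − q·(current row):
  row A: (29, 1, 0)   [1·29 + 0·16 = 29]
  row B: (16, 0, 1)   [0·29 + 1·16 = 16]
  29 = 1·16 + 13   → row C = row A − 1·row B = (13, 1, −1)   [check: 1·29 − 1·16 = 13]
  16 = 1·13 + 3   → row D = row B − 1·row C = (3, −1, 2)   [check: −1·29 + 2·16 = 3]
  13 = 4·3 + 1   → row E = row C − 4·row D = (1, 5, −9)   [check: 5·29 − 9·16 = 1]
  3 = 3·1 + 0   → remainder 0, stop. gcd = 1 (last nonzero row E).
The gcd is 1, so 16 is invertible mod 29. The last nonzero row gives 5·29 − 9·16 = 1, so t = −9. So 16^(−1) ≡ −9 ≡ 20 (mod 29). Verify: 16 · 20 = 320 ≡ 1 (mod 29). ✓

Final answer: 16^(−1) ≡ 20 (mod 29)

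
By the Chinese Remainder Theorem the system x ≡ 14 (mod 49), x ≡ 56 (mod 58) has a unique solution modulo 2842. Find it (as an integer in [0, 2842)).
x ≡ 1680 (mod 2842); the representative in [0, 2842) is 1680

The moduli 49, 58 are pairwise coprime, so by the CRT there is a unique solution mod 49·58 = 2842.
Solve by successive substitution. Start with x ≡ 14 (mod 49).
  Combine with x ≡ 56 (mod 58): write x = 14 + 49·t and require 14 + 49·t ≡ 56 (mod 58), i.e. 49·t ≡ 56 − 14 ≡ 42 (mod 58). Since 49^(−1) ≡ 45 (mod 58), t ≡ 45·42 ≡ 34 (mod 58). So x ≡ 14 + 49·34 = 1680 (mod 2842).
Unique solution in [0, 2842): x = 1680.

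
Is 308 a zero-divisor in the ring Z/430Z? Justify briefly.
gcd(308, 430) = 2 > 1, so 308 is not a unit in Z/430Z. In Z/nZ every nonzero non-unit is a zero-divisor: explicitly, take b = 430/gcd = 215 ≠ 0 (mod 430); then 308·215 = 66220 = 154·430, i.e. 308·215 ≡ 0 (mod 430). So 308 is a zero-divisor.

Final answer: YES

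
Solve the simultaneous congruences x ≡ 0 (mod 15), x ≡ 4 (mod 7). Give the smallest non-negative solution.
x ≡ 60 (mod 105); the representative in [0, 105) is 60

The moduli 15, 7 are pairwise coprime, so by the CRT there is a unique solution mod 15·7 = 105.
Solve by successive substitution. Start with x ≡ 0 (mod 15).
  Combine with x ≡ 4 (mod 7): write x = 15·t and require 15·t ≡ 4 (mod 7). Since 15^(−1) ≡ 1 (mod 7) (15 ≡ 1 (mod 7)), t ≡ 1·4 ≡ 4 (mod 7). So x ≡ 15·4 = 60 (mod 105).
Unique solution in [0, 105): x = 60.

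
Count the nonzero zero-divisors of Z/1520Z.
Z/1520Z has 943 nonzero zero-divisors

In Z/1520Z each nonzero element is either a unit (gcd with 1520 is 1) or a zero-divisor (gcd > 1). The number of units is φ(1520): factorise 1520 = 2^4 · 5 · 19, so φ(1520) = (2^4 − 2^3) · (5 − 1) · (19 − 1) = 8 · 4 · 18 = 576. The nonzero elements number 1520 − 1 = 1519. Hence the nonzero zero-divisors number 1519 − 576 = 943.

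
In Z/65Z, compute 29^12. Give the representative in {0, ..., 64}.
Use repeated squaring. Binary(12) = 1100. Walk through the bits of the exponent 12 left-to-right: at each bit after the leading one, square the running value, then multiply by 29 if the bit is 1 (always reducing mod 65):
  bit 1 = 1 (leading): start with 29.
  bit 2 = 1: square 29^2 = 841 ≡ 61; bit is 1, so multiply 61·29 = 1769 ≡ 14 (mod 65).
  bit 3 = 0: square 14^2 = 196 ≡ 1 (mod 65).
  bit 4 = 0: square 1^2 = 1 (mod 65).
Final value: 29^12 ≡ 1 (mod 65).

Final answer: 1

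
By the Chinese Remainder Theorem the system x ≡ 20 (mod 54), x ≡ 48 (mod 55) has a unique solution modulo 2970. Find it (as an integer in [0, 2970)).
The moduli 54, 55 are pairwise coprime, so by the CRT there is a unique solution mod 54·55 = 2970.
Solve by successive substitution. Start with x ≡ 20 (mod 54).
  Combine with x ≡ 48 (mod 55): write x = 20 + 54·t and require 20 + 54·t ≡ 48 (mod 55), i.e. 54·t ≡ 48 − 20 ≡ 28 (mod 55). Since 54^(−1) ≡ 54 (mod 55), t ≡ 54·28 ≡ 27 (mod 55). So x ≡ 20 + 54·27 = 1478 (mod 2970).
Unique solution in [0, 2970): x = 1478.

Final answer: x ≡ 1478 (mod 2970); the representative in [0, 2970) is 1478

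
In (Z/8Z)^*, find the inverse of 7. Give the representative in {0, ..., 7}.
Apply the extended Euclidean algorithm to (8, 7), tracking rows (r, s, t) with s·8 + t·7 = r. Each division r_prev = q·r_cur + r_new produces the new row as (previous row) − q·(current row):
  row A: (8, 1, 0)   [1·8 + 0·7 = 8]
  row B: (7, 0, 1)   [0·8 + 1·7 = 7]
  8 = 1·7 + 1   → row C = row A − 1·row B = (1, 1, −1)   [check: 1·8 − 1·7 = 1]
  7 = 7·1 + 0   → remainder 0, stop. gcd = 1 (last nonzero row C).
The gcd is 1, so 7 is invertible mod 8. The last nonzero row gives 1·8 − 1·7 = 1, so t = −1. So 7^(−1) ≡ −1 ≡ 7 (mod 8). Verify: 7 · 7 = 49 ≡ 1 (mod 8). ✓

Final answer: 7^(−1) ≡ 7 (mod 8)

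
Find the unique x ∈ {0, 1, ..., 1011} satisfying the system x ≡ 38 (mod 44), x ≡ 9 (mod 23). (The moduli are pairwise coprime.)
The moduli 44, 23 are pairwise coprime, so by the CRT there is a unique solution mod 44·23 = 1012.
Solve by successive substitution. Start with x ≡ 38 (mod 44).
  Combine with x ≡ 9 (mod 23): write x = 38 + 44·t and require 38 + 44·t ≡ 9 (mod 23), i.e. 44·t ≡ 9 − 38 ≡ 17 (mod 23). Since 44^(−1) ≡ 11 (mod 23) (44 ≡ 21 (mod 23)), t ≡ 11·17 ≡ 3 (mod 23). So x ≡ 38 + 44·3 = 170 (mod 1012).
Unique solution in [0, 1012): x = 170.

Final answer: x ≡ 170 (mod 1012); the representative in [0, 1012) is 170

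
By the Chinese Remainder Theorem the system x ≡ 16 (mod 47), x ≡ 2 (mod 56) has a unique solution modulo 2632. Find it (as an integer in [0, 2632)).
x ≡ 674 (mod 2632); the representative in [0, 2632) is 674

The moduli 47, 56 are pairwise coprime, so by the CRT there is a unique solution mod 47·56 = 2632.
Solve by successive substitution. Start with x ≡ 16 (mod 47).
  Combine with x ≡ 2 (mod 56): write x = 16 + 47·t and require 16 + 47·t ≡ 2 (mod 56), i.e. 47·t ≡ 2 − 16 ≡ 42 (mod 56). Since 47^(−1) ≡ 31 (mod 56), t ≡ 31·42 ≡ 14 (mod 56). So x ≡ 16 + 47·14 = 674 (mod 2632).
Unique solution in [0, 2632): x = 674.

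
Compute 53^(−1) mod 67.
Apply the extended Euclidean algorithm to (67, 53), tracking rows (r, s, t) with s·67 + t·53 = r. Each division r_prev = q·r_cur + r_new produces the new row as (previous row) − q·(current row):
  row A: (67, 1, 0)   [1·67 + 0·53 = 67]
  row B: (53, 0, 1)   [0·67 + 1·53 = 53]
  67 = 1·53 + 14   → row C = row A − 1·row B = (14, 1, −1)   [check: 1·67 − 1·53 = 14]
  53 = 3·14 + 11   → row D = row B − 3·row C = (11, −3, 4)   [check: −3·67 + 4·53 = 11]
  14 = 1·11 + 3   → row E = row C − 1·row D = (3, 4, −5)   [check: 4·67 − 5·53 = 3]
  11 = 3·3 + 2   → row F = row D − 3·row E = (2, −15, 19)   [check: −15·67 + 19·53 = 2]
  3 = 1·2 + 1   → row G = row E − 1·row F = (1, 19, −24)   [check: 19·67 − 24·53 = 1]
  2 = 2·1 + 0   → remainder 0, stop. gcd = 1 (last nonzero row G).
The gcd is 1, so 53 is invertible mod 67. The last nonzero row gives 19·67 − 24·53 = 1, so t = −24. So 53^(−1) ≡ −24 ≡ 43 (mod 67). Verify: 53 · 43 = 2279 ≡ 1 (mod 67). ✓

Final answer: 53^(−1) ≡ 43 (mod 67)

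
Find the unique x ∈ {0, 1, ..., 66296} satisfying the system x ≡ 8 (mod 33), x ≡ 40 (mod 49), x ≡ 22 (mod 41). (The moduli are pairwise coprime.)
x ≡ 14495 (mod 66297); the representative in [0, 66297) is 14495

The moduli 33, 49, 41 are pairwise coprime, so by the CRT there is a unique solution mod 33·49·41 = 66297.
Solve by successive substitution. Start with x ≡ 8 (mod 33).
  Combine with x ≡ 40 (mod 49): write x = 8 + 33·t and require 8 + 33·t ≡ 40 (mod 49), i.e. 33·t ≡ 40 − 8 ≡ 32 (mod 49). Since 33^(−1) ≡ 3 (mod 49), t ≡ 3·32 ≡ 47 (mod 49). So x ≡ 8 + 33·47 = 1559 (mod 1617).
  Combine with x ≡ 22 (mod 41): write x = 1559 + 1617·t and require 1559 + 1617·t ≡ 22 (mod 41), i.e. 1617·t ≡ 22 − 1559 ≡ 21 (mod 41). Since 1617^(−1) ≡ 16 (mod 41) (1617 ≡ 18 (mod 41)), t ≡ 16·21 ≡ 8 (mod 41). So x ≡ 1559 + 1617·8 = 14495 (mod 66297).
Unique solution in [0, 66297): x = 14495.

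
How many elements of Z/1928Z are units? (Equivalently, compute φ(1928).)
Z/1928Z has φ(1928) = 960 units

An element a ∈ Z/1928Z is a unit iff gcd(a, 1928) = 1, so the number of units is φ(1928). φ is multiplicative, with φ(p^e) = p^e − p^(e−1). Factorise 1928 = 2^3 · 241. Then
  φ(1928) = (2^3 − 2^2) · (241 − 1) = 4 · 240 = 960.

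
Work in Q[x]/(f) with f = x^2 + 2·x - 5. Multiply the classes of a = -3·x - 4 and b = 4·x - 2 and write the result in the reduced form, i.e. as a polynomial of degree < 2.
a · b ≡ 14·x - 52 (mod f(x))

First multiply in Q[x] without reducing: a · b = -12·x^2 - 10·x + 8. Now divide by f(x) = x^2 + 2·x - 5, eliminating the leading term at each step:
  leading term -12·x^2: subtract (-12)·f(x) = -12·x^2 - 24·x + 60, leaving 14·x - 52
The degree is now < 2, so this is the remainder. Hence a · b ≡ 14·x - 52 in Q[x]/(f).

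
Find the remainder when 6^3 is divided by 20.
16

Use repeated squaring. Binary(3) = 11. Walk through the bits of the exponent 3 left-to-right: at each bit after the leading one, square the running value, then multiply by 6 if the bit is 1 (always reducing mod 20):
  bit 1 = 1 (leading): start with 6.
  bit 2 = 1: square 6^2 = 36 ≡ 16; bit is 1, so multiply 16·6 = 96 ≡ 16 (mod 20).
Final value: 6^3 ≡ 16 (mod 20).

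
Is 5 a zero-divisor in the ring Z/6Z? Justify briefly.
NO

gcd(5, 6) = 1, so 5 is a unit in Z/6Z (it has a multiplicative inverse). A unit cannot be a zero-divisor: if 5·b ≡ 0 then multiplying both sides by 5^(−1) gives b ≡ 0. So 5 is not a zero-divisor.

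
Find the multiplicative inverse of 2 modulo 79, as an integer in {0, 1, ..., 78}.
2^(−1) ≡ 40 (mod 79)

Apply the extended Euclidean algorithm to (79, 2), tracking rows (r, s, t) with s·79 + t·2 = r. Each division r_prev = q·r_cur + r_new produces the new row as (previous row) − q·(current row):
  row A: (79, 1, 0)   [1·79 + 0·2 = 79]
  row B: (2, 0, 1)   [0·79 + 1·2 = 2]
  79 = 39·2 + 1   → row C = row A − 39·row B = (1, 1, −39)   [check: 1·79 − 39·2 = 1]
  2 = 2·1 + 0   → remainder 0, stop. gcd = 1 (last nonzero row C).
The gcd is 1, so 2 is invertible mod 79. The last nonzero row gives 1·79 − 39·2 = 1, so t = −39. So 2^(−1) ≡ −39 ≡ 40 (mod 79). Verify: 2 · 40 = 80 ≡ 1 (mod 79). ✓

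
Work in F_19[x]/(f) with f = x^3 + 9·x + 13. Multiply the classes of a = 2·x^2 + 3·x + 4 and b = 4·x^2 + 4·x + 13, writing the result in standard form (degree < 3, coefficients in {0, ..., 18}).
Multiply as integer polynomials: a · b = 8·x^4 + 20·x^3 + 54·x^2 + 55·x + 52. Reducing coefficients mod 19: a · b ≡ 8·x^4 + x^3 + 16·x^2 + 17·x + 14. Now divide by f(x) = x^3 + 9·x + 13 in F_19[x], eliminating the leading term at each step:
  leading term 8·x^4: subtract (8·x)·f(x) = 8·x^4 + 15·x^2 + 9·x, leaving x^3 + x^2 + 8·x + 14 (coefficients mod 19)
  leading term x^3: subtract (1)·f(x) = x^3 + 9·x + 13, leaving x^2 + 18·x + 1 (coefficients mod 19)
The degree is now < 3, so this is the remainder. Hence a · b ≡ x^2 + 18·x + 1 in F_19[x]/(f).

Final answer: a · b ≡ x^2 + 18·x + 1 (mod f(x))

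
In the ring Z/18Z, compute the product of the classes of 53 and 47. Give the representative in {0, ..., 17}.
Reduce the factors first: 53 ≡ 17, 47 ≡ 11 (mod 18), so 53 · 47 ≡ 17 · 11 (mod 18). 17 · 11 = 187. Dividing by 18: 187 = 10·18 + 7. So (53 · 47) mod 18 = 7.

Final answer: 7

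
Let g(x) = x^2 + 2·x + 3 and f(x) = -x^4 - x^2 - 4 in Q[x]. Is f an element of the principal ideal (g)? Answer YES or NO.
NO

In Q[x] the ideal (g) consists of all multiples of g, so f ∈ (g) iff g | f, i.e. iff the remainder of f on division by g is 0. Divide f by g (g is monic, so eliminate the leading term of the running remainder at each step):
  leading term -x^4: subtract (-x^2)·g(x) = -x^4 - 2·x^3 - 3·x^2, leaving 2·x^3 + 2·x^2 - 4
  leading term 2·x^3: subtract (2·x)·g(x) = 2·x^3 + 4·x^2 + 6·x, leaving -2·x^2 - 6·x - 4
  leading term -2·x^2: subtract (-2)·g(x) = -2·x^2 - 4·x - 6, leaving 2 - 2·x
The remainder r(x) = 2 - 2·x ≠ 0 (and deg r < deg g), so g ∤ f, i.e. f ∉ (g).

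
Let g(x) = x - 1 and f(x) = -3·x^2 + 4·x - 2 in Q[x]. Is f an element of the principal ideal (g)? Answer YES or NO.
NO

In Q[x] the ideal (g) consists of all multiples of g, so f ∈ (g) iff g | f, i.e. iff the remainder of f on division by g is 0. Divide f by g (g is monic, so eliminate the leading term of the running remainder at each step):
  leading term -3·x^2: subtract (-3·x)·g(x) = -3·x^2 + 3·x, leaving x - 2
  leading term x: subtract (1)·g(x) = x - 1, leaving -1
The remainder r(x) = -1 ≠ 0 (and deg r < deg g), so g ∤ f, i.e. f ∉ (g).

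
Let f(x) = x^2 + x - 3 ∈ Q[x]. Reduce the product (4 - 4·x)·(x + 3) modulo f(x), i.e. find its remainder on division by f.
First multiply in Q[x] without reducing: a · b = -4·x^2 - 8·x + 12. Now divide by f(x) = x^2 + x - 3, eliminating the leading term at each step:
  leading term -4·x^2: subtract (-4)·f(x) = -4·x^2 - 4·x + 12, leaving -4·x
The degree is now < 2, so this is the remainder. Hence a · b ≡ -4·x in Q[x]/(f).

Final answer: a · b ≡ -4·x (mod f(x))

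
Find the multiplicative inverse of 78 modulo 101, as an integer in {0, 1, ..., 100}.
78^(−1) ≡ 79 (mod 101)

Apply the extended Euclidean algorithm to (101, 78), tracking rows (r, s, t) with s·101 + t·78 = r. Each division r_prev = q·r_cur + r_new produces the new row as (previous row) − q·(current row):
  row A: (101, 1, 0)   [1·101 + 0·78 = 101]
  row B: (78, 0, 1)   [0·101 + 1·78 = 78]
  101 = 1·78 + 23   → row C = row A − 1·row B = (23, 1, −1)   [check: 1·101 − 1·78 = 23]
  78 = 3·23 + 9   → row D = row B − 3·row C = (9, −3, 4)   [check: −3·101 + 4·78 = 9]
  23 = 2·9 + 5   → row E = row C − 2·row D = (5, 7, −9)   [check: 7·101 − 9·78 = 5]
  9 = 1·5 + 4   → row F = row D − 1·row E = (4, −10, 13)   [check: −10·101 + 13·78 = 4]
  5 = 1·4 + 1   → row G = row E − 1·row F = (1, 17, −22)   [check: 17·101 − 22·78 = 1]
  4 = 4·1 + 0   → remainder 0, stop. gcd = 1 (last nonzero row G).
The gcd is 1, so 78 is invertible mod 101. The last nonzero row gives 17·101 − 22·78 = 1, so t = −22. So 78^(−1) ≡ −22 ≡ 79 (mod 101). Verify: 78 · 79 = 6162 ≡ 1 (mod 101). ✓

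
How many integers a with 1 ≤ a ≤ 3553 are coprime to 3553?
The number of a ∈ {1, ..., 3553} with gcd(a, 3553) = 1 is by definition Euler's totient φ(3553). φ is multiplicative, with φ(p^e) = p^e − p^(e−1). Factorise 3553 = 11 · 17 · 19. Then
  φ(3553) = (11 − 1) · (17 − 1) · (19 − 1) = 10 · 16 · 18 = 2880.
So there are 2880 such integers.

Final answer: 2880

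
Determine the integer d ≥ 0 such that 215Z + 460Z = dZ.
(215, 460) = (5); d = 5

In the PID Z, (a, b) is generated by gcd(a, b). Compute gcd(460, 215) with the extended Euclidean algorithm, tracking rows (r, s, t) with s·460 + t·215 = r:
  row A: (460, 1, 0)   [1·460 + 0·215 = 460]
  row B: (215, 0, 1)   [0·460 + 1·215 = 215]
  460 = 2·215 + 30   → row C = row A − 2·row B = (30, 1, −2)   [check: 1·460 − 2·215 = 30]
  215 = 7·30 + 5   → row D = row B − 7·row C = (5, −7, 15)   [check: −7·460 + 15·215 = 5]
  30 = 6·5 + 0   → remainder 0, stop. gcd = 5 (last nonzero row D).
So gcd(215, 460) = 5, with Bézout identity −7·460 + 15·215 = 5. Containment (⊇): the Bézout identity exhibits 5 as an element of (215, 460), giving (5) ⊆ (215, 460). Containment (⊆): since 5 | 215 and 5 | 460 (215 = 5·43, 460 = 5·92), every Z-linear combination of 215 and 460 is divisible by 5, so (215, 460) ⊆ (5). Therefore (215, 460) = (5), d = 5.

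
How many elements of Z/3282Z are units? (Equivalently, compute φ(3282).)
An element a ∈ Z/3282Z is a unit iff gcd(a, 3282) = 1, so the number of units is φ(3282). φ is multiplicative, with φ(p^e) = p^e − p^(e−1). Factorise 3282 = 2 · 3 · 547. Then
  φ(3282) = (2 − 1) · (3 − 1) · (547 − 1) = 1 · 2 · 546 = 1092.

Final answer: Z/3282Z has φ(3282) = 1092 units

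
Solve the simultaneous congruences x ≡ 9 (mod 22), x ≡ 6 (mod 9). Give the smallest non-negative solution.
x ≡ 141 (mod 198); the representative in [0, 198) is 141

The moduli 22, 9 are pairwise coprime, so by the CRT there is a unique solution mod 22·9 = 198.
Solve by successive substitution. Start with x ≡ 9 (mod 22).
  Combine with x ≡ 6 (mod 9): write x = 9 + 22·t and require 9 + 22·t ≡ 6 (mod 9), i.e. 22·t ≡ 6 − 9 ≡ 6 (mod 9). Since 22^(−1) ≡ 7 (mod 9) (22 ≡ 4 (mod 9)), t ≡ 7·6 ≡ 6 (mod 9). So x ≡ 9 + 22·6 = 141 (mod 198).
Unique solution in [0, 198): x = 141.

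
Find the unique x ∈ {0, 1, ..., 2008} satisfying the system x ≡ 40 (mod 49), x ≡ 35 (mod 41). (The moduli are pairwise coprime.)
x ≡ 1265 (mod 2009); the representative in [0, 2009) is 1265

The moduli 49, 41 are pairwise coprime, so by the CRT there is a unique solution mod 49·41 = 2009.
Solve by successive substitution. Start with x ≡ 40 (mod 49).
  Combine with x ≡ 35 (mod 41): write x = 40 + 49·t and require 40 + 49·t ≡ 35 (mod 41), i.e. 49·t ≡ 35 − 40 ≡ 36 (mod 41). Since 49^(−1) ≡ 36 (mod 41) (49 ≡ 8 (mod 41)), t ≡ 36·36 ≡ 25 (mod 41). So x ≡ 40 + 49·25 = 1265 (mod 2009).
Unique solution in [0, 2009): x = 1265.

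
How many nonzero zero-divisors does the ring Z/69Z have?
In Z/69Z each nonzero element is either a unit (gcd with 69 is 1) or a zero-divisor (gcd > 1). The number of units is φ(69): factorise 69 = 3 · 23, so φ(69) = (3 − 1) · (23 − 1) = 2 · 22 = 44. The nonzero elements number 69 − 1 = 68. Hence the nonzero zero-divisors number 68 − 44 = 24.

Final answer: Z/69Z has 24 nonzero zero-divisors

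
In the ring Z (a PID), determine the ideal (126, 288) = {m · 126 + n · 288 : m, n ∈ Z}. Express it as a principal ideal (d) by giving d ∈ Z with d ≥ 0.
In the PID Z, (a, b) is generated by gcd(a, b). Compute gcd(288, 126) with the extended Euclidean algorithm, tracking rows (r, s, t) with s·288 + t·126 = r:
  row A: (288, 1, 0)   [1·288 + 0·126 = 288]
  row B: (126, 0, 1)   [0·288 + 1·126 = 126]
  288 = 2·126 + 36   → row C = row A − 2·row B = (36, 1, −2)   [check: 1·288 − 2·126 = 36]
  126 = 3·36 + 18   → row D = row B − 3·row C = (18, −3, 7)   [check: −3·288 + 7·126 = 18]
  36 = 2·18 + 0   → remainder 0, stop. gcd = 18 (last nonzero row D).
So gcd(126, 288) = 18, with Bézout identity −3·288 + 7·126 = 18. Containment (⊇): the Bézout identity exhibits 18 as an element of (126, 288), giving (18) ⊆ (126, 288). Containment (⊆): since 18 | 126 and 18 | 288 (126 = 18·7, 288 = 18·16), every Z-linear combination of 126 and 288 is divisible by 18, so (126, 288) ⊆ (18). Therefore (126, 288) = (18), d = 18.

Final answer: (126, 288) = (18); d = 18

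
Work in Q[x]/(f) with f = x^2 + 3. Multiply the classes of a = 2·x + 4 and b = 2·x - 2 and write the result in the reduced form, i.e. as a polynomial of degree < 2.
First multiply in Q[x] without reducing: a · b = 4·x^2 + 4·x - 8. Now divide by f(x) = x^2 + 3, eliminating the leading term at each step:
  leading term 4·x^2: subtract (4)·f(x) = 4·x^2 + 12, leaving 4·x - 20
The degree is now < 2, so this is the remainder. Hence a · b ≡ 4·x - 20 in Q[x]/(f).

Final answer: a · b ≡ 4·x - 20 (mod f(x))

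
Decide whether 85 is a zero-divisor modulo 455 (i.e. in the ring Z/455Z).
gcd(85, 455) = 5 > 1, so 85 is not a unit in Z/455Z. In Z/nZ every nonzero non-unit is a zero-divisor: explicitly, take b = 455/gcd = 91 ≠ 0 (mod 455); then 85·91 = 7735 = 17·455, i.e. 85·91 ≡ 0 (mod 455). So 85 is a zero-divisor.

Final answer: YES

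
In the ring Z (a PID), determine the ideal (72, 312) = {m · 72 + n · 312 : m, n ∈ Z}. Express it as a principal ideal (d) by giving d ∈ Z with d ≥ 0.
In the PID Z, (a, b) is generated by gcd(a, b). Compute gcd(312, 72) with the extended Euclidean algorithm, tracking rows (r, s, t) with s·312 + t·72 = r:
  row A: (312, 1, 0)   [1·312 + 0·72 = 312]
  row B: (72, 0, 1)   [0·312 + 1·72 = 72]
  312 = 4·72 + 24   → row C = row A − 4·row B = (24, 1, −4)   [check: 1·312 − 4·72 = 24]
  72 = 3·24 + 0   → remainder 0, stop. gcd = 24 (last nonzero row C).
So gcd(72, 312) = 24, with Bézout identity 1·312 − 4·72 = 24. Containment (⊇): the Bézout identity exhibits 24 as an element of (72, 312), giving (24) ⊆ (72, 312). Containment (⊆): since 24 | 72 and 24 | 312 (72 = 24·3, 312 = 24·13), every Z-linear combination of 72 and 312 is divisible by 24, so (72, 312) ⊆ (24). Therefore (72, 312) = (24), d = 24.

Final answer: (72, 312) = (24); d = 24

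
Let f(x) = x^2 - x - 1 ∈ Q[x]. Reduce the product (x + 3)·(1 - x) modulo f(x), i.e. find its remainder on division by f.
a · b ≡ 2 - 3·x (mod f(x))

First multiply in Q[x] without reducing: a · b = -x^2 - 2·x + 3. Now divide by f(x) = x^2 - x - 1, eliminating the leading term at each step:
  leading term -x^2: subtract (-1)·f(x) = -x^2 + x + 1, leaving 2 - 3·x
The degree is now < 2, so this is the remainder. Hence a · b ≡ 2 - 3·x in Q[x]/(f).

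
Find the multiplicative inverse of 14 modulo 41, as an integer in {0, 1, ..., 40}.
14^(−1) ≡ 3 (mod 41)

Apply the extended Euclidean algorithm to (41, 14), tracking rows (r, s, t) with s·41 + t·14 = r. Each division r_prev = q·r_cur + r_new produces the new row as (previous row) − q·(current row):
  row A: (41, 1, 0)   [1·41 + 0·14 = 41]
  row B: (14, 0, 1)   [0·41 + 1·14 = 14]
  41 = 2·14 + 13   → row C = row A − 2·row B = (13, 1, −2)   [check: 1·41 − 2·14 = 13]
  14 = 1·13 + 1   → row D = row B − 1·row C = (1, −1, 3)   [check: −1·41 + 3·14 = 1]
  13 = 13·1 + 0   → remainder 0, stop. gcd = 1 (last nonzero row D).
The gcd is 1, so 14 is invertible mod 41. The last nonzero row gives −1·41 + 3·14 = 1, so t = 3. So 14^(−1) ≡ 3 (mod 41). Verify: 14 · 3 = 42 ≡ 1 (mod 41). ✓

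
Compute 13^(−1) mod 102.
Apply the extended Euclidean algorithm to (102, 13), tracking rows (r, s, t) with s·102 + t·13 = r. Each division r_prev = q·r_cur + r_new produces the new row as (previous row) − q·(current row):
  row A: (102, 1, 0)   [1·102 + 0·13 = 102]
  row B: (13, 0, 1)   [0·102 + 1·13 = 13]
  102 = 7·13 + 11   → row C = row A − 7·row B = (11, 1, −7)   [check: 1·102 − 7·13 = 11]
  13 = 1·11 + 2   → row D = row B − 1·row C = (2, −1, 8)   [check: −1·102 + 8·13 = 2]
  11 = 5·2 + 1   → row E = row C − 5·row D = (1, 6, −47)   [check: 6·102 − 47·13 = 1]
  2 = 2·1 + 0   → remainder 0, stop. gcd = 1 (last nonzero row E).
The gcd is 1, so 13 is invertible mod 102. The last nonzero row gives 6·102 − 47·13 = 1, so t = −47. So 13^(−1) ≡ −47 ≡ 55 (mod 102). Verify: 13 · 55 = 715 ≡ 1 (mod 102). ✓

Final answer: 13^(−1) ≡ 55 (mod 102)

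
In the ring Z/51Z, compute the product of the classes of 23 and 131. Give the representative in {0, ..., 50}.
4

Reduce the factors first: 131 ≡ 29 (mod 51), so 23 · 131 ≡ 23 · 29 (mod 51). 23 · 29 = 667. Dividing by 51: 667 = 13·51 + 4. So (23 · 131) mod 51 = 4.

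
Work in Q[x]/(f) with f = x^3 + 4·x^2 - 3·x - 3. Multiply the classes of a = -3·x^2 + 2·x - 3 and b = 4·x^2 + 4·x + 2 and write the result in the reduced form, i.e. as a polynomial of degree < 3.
First multiply in Q[x] without reducing: a · b = -12·x^4 - 4·x^3 - 10·x^2 - 8·x - 6. Now divide by f(x) = x^3 + 4·x^2 - 3·x - 3, eliminating the leading term at each step:
  leading term -12·x^4: subtract (-12·x)·f(x) = -12·x^4 - 48·x^3 + 36·x^2 + 36·x, leaving 44·x^3 - 46·x^2 - 44·x - 6
  leading term 44·x^3: subtract (44)·f(x) = 44·x^3 + 176·x^2 - 132·x - 132, leaving -222·x^2 + 88·x + 126
The degree is now < 3, so this is the remainder. Hence a · b ≡ -222·x^2 + 88·x + 126 in Q[x]/(f).

Final answer: a · b ≡ -222·x^2 + 88·x + 126 (mod f(x))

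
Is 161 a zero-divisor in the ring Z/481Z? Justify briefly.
gcd(161, 481) = 1, so 161 is a unit in Z/481Z (it has a multiplicative inverse). A unit cannot be a zero-divisor: if 161·b ≡ 0 then multiplying both sides by 161^(−1) gives b ≡ 0. So 161 is not a zero-divisor.

Final answer: NO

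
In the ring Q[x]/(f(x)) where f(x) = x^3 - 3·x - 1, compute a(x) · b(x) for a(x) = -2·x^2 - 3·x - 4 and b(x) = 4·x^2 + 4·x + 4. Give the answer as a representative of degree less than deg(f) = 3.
First multiply in Q[x] without reducing: a · b = -8·x^4 - 20·x^3 - 36·x^2 - 28·x - 16. Now divide by f(x) = x^3 - 3·x - 1, eliminating the leading term at each step:
  leading term -8·x^4: subtract (-8·x)·f(x) = -8·x^4 + 24·x^2 + 8·x, leaving -20·x^3 - 60·x^2 - 36·x - 16
  leading term -20·x^3: subtract (-20)·f(x) = -20·x^3 + 60·x + 20, leaving -60·x^2 - 96·x - 36
The degree is now < 3, so this is the remainder. Hence a · b ≡ -60·x^2 - 96·x - 36 in Q[x]/(f).

Final answer: a · b ≡ -60·x^2 - 96·x - 36 (mod f(x))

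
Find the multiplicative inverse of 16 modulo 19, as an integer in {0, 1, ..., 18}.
Apply the extended Euclidean algorithm to (19, 16), tracking rows (r, s, t) with s·19 + t·16 = r. Each division r_prev = q·r_cur + r_new produces the new row as (previous row) − q·(current row):
  row A: (19, 1, 0)   [1·19 + 0·16 = 19]
  row B: (16, 0, 1)   [0·19 + 1·16 = 16]
  19 = 1·16 + 3   → row C = row A − 1·row B = (3, 1, −1)   [check: 1·19 − 1·16 = 3]
  16 = 5·3 + 1   → row D = row B − 5·row C = (1, −5, 6)   [check: −5·19 + 6·16 = 1]
  3 = 3·1 + 0   → remainder 0, stop. gcd = 1 (last nonzero row D).
The gcd is 1, so 16 is invertible mod 19. The last nonzero row gives −5·19 + 6·16 = 1, so t = 6. So 16^(−1) ≡ 6 (mod 19). Verify: 16 · 6 = 96 ≡ 1 (mod 19). ✓

Final answer: 16^(−1) ≡ 6 (mod 19)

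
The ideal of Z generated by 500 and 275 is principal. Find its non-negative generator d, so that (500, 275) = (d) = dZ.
(500, 275) = (25); d = 25

In the PID Z, (a, b) is generated by gcd(a, b). Compute gcd(500, 275) with the extended Euclidean algorithm, tracking rows (r, s, t) with s·500 + t·275 = r:
  row A: (500, 1, 0)   [1·500 + 0·275 = 500]
  row B: (275, 0, 1)   [0·500 + 1·275 = 275]
  500 = 1·275 + 225   → row C = row A − 1·row B = (225, 1, −1)   [check: 1·500 − 1·275 = 225]
  275 = 1·225 + 50   → row D = row B − 1·row C = (50, −1, 2)   [check: −1·500 + 2·275 = 50]
  225 = 4·50 + 25   → row E = row C − 4·row D = (25, 5, −9)   [check: 5·500 − 9·275 = 25]
  50 = 2·25 + 0   → remainder 0, stop. gcd = 25 (last nonzero row E).
So gcd(500, 275) = 25, with Bézout identity 5·500 − 9·275 = 25. Containment (⊇): the Bézout identity exhibits 25 as an element of (500, 275), giving (25) ⊆ (500, 275). Containment (⊆): since 25 | 500 and 25 | 275 (500 = 25·20, 275 = 25·11), every Z-linear combination of 500 and 275 is divisible by 25, so (500, 275) ⊆ (25). Therefore (500, 275) = (25), d = 25.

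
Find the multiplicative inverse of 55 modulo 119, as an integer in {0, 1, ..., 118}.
55^(−1) ≡ 13 (mod 119)

Apply the extended Euclidean algorithm to (119, 55), tracking rows (r, s, t) with s·119 + t·55 = r. Each division r_prev = q·r_cur + r_new produces the new row as (previous row) − q·(current row):
  row A: (119, 1, 0)   [1·119 + 0·55 = 119]
  row B: (55, 0, 1)   [0·119 + 1·55 = 55]
  119 = 2·55 + 9   → row C = row A − 2·row B = (9, 1, −2)   [check: 1·119 − 2·55 = 9]
  55 = 6·9 + 1   → row D = row B − 6·row C = (1, −6, 13)   [check: −6·119 + 13·55 = 1]
  9 = 9·1 + 0   → remainder 0, stop. gcd = 1 (last nonzero row D).
The gcd is 1, so 55 is invertible mod 119. The last nonzero row gives −6·119 + 13·55 = 1, so t = 13. So 55^(−1) ≡ 13 (mod 119). Verify: 55 · 13 = 715 ≡ 1 (mod 119). ✓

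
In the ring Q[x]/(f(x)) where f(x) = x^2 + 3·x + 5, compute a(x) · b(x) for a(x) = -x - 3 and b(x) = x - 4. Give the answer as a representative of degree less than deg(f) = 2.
First multiply in Q[x] without reducing: a · b = -x^2 + x + 12. Now divide by f(x) = x^2 + 3·x + 5, eliminating the leading term at each step:
  leading term -x^2: subtract (-1)·f(x) = -x^2 - 3·x - 5, leaving 4·x + 17
The degree is now < 2, so this is the remainder. Hence a · b ≡ 4·x + 17 in Q[x]/(f).

Final answer: a · b ≡ 4·x + 17 (mod f(x))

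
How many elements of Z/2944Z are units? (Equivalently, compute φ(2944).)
An element a ∈ Z/2944Z is a unit iff gcd(a, 2944) = 1, so the number of units is φ(2944). φ is multiplicative, with φ(p^e) = p^e − p^(e−1). Factorise 2944 = 2^7 · 23. Then
  φ(2944) = (2^7 − 2^6) · (23 − 1) = 64 · 22 = 1408.

Final answer: Z/2944Z has φ(2944) = 1408 units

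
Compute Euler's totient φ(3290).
φ is multiplicative, with φ(p^e) = p^e − p^(e−1). Factorise 3290 = 2 · 5 · 7 · 47. Then
  φ(3290) = (2 − 1) · (5 − 1) · (7 − 1) · (47 − 1) = 1 · 4 · 6 · 46 = 1104.

Final answer: φ(3290) = 1104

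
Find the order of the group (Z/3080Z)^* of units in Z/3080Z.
(Z/3080Z)^* consists of the classes a with gcd(a, 3080) = 1, so its order is φ(3080). φ is multiplicative, with φ(p^e) = p^e − p^(e−1). Factorise 3080 = 2^3 · 5 · 7 · 11. Then
  φ(3080) = (2^3 − 2^2) · (5 − 1) · (7 − 1) · (11 − 1) = 4 · 4 · 6 · 10 = 960.
Thus |(Z/3080Z)^*| = 960.

Final answer: |(Z/3080Z)^*| = 960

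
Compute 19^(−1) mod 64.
19^(−1) ≡ 27 (mod 64)

Apply the extended Euclidean algorithm to (64, 19), tracking rows (r, s, t) with s·64 + t·19 = r. Each division r_prev = q·r_cur + r_new produces the new row as (previous row) − q·(current row):
  row A: (64, 1, 0)   [1·64 + 0·19 = 64]
  row B: (19, 0, 1)   [0·64 + 1·19 = 19]
  64 = 3·19 + 7   → row C = row A − 3·row B = (7, 1, −3)   [check: 1·64 − 3·19 = 7]
  19 = 2·7 + 5   → row D = row B − 2·row C = (5, −2, 7)   [check: −2·64 + 7·19 = 5]
  7 = 1·5 + 2   → row E = row C − 1·row D = (2, 3, −10)   [check: 3·64 − 10·19 = 2]
  5 = 2·2 + 1   → row F = row D − 2·row E = (1, −8, 27)   [check: −8·64 + 27·19 = 1]
  2 = 2·1 + 0   → remainder 0, stop. gcd = 1 (last nonzero row F).
The gcd is 1, so 19 is invertible mod 64. The last nonzero row gives −8·64 + 27·19 = 1, so t = 27. So 19^(−1) ≡ 27 (mod 64). Verify: 19 · 27 = 513 ≡ 1 (mod 64). ✓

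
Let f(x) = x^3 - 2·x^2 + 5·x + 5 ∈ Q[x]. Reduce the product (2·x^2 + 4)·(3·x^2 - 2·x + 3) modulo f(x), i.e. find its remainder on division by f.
a · b ≡ 4·x^2 - 78·x - 28 (mod f(x))

First multiply in Q[x] without reducing: a · b = 6·x^4 - 4·x^3 + 18·x^2 - 8·x + 12. Now divide by f(x) = x^3 - 2·x^2 + 5·x + 5, eliminating the leading term at each step:
  leading term 6·x^4: subtract (6·x)·f(x) = 6·x^4 - 12·x^3 + 30·x^2 + 30·x, leaving 8·x^3 - 12·x^2 - 38·x + 12
  leading term 8·x^3: subtract (8)·f(x) = 8·x^3 - 16·x^2 + 40·x + 40, leaving 4·x^2 - 78·x - 28
The degree is now < 3, so this is the remainder. Hence a · b ≡ 4·x^2 - 78·x - 28 in Q[x]/(f).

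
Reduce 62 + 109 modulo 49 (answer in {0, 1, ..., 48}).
24

Reduce the summands first: 62 ≡ 13, 109 ≡ 11 (mod 49), so 62 + 109 ≡ 13 + 11 (mod 49). 13 + 11 = 24; 24 = 0·49 + 24, so (62 + 109) mod 49 = 24.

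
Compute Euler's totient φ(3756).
φ is multiplicative, with φ(p^e) = p^e − p^(e−1). Factorise 3756 = 2^2 · 3 · 313. Then
  φ(3756) = (2^2 − 2^1) · (3 − 1) · (313 − 1) = 2 · 2 · 312 = 1248.

Final answer: φ(3756) = 1248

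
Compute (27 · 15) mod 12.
Reduce the factors first: 27 ≡ 3, 15 ≡ 3 (mod 12), so 27 · 15 ≡ 3 · 3 (mod 12). 3 · 3 = 9. Dividing by 12: 9 = 0·12 + 9. So (27 · 15) mod 12 = 9.

Final answer: 9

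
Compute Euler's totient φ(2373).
φ(2373) = 1344

φ is multiplicative, with φ(p^e) = p^e − p^(e−1). Factorise 2373 = 3 · 7 · 113. Then
  φ(2373) = (3 − 1) · (7 − 1) · (113 − 1) = 2 · 6 · 112 = 1344.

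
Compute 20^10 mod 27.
Use repeated squaring. Binary(10) = 1010. Walk through the bits of the exponent 10 left-to-right: at each bit after the leading one, square the running value, then multiply by 20 if the bit is 1 (always reducing mod 27):
  bit 1 = 1 (leading): start with 20.
  bit 2 = 0: square 20^2 = 400 ≡ 22 (mod 27).
  bit 3 = 1: square 22^2 = 484 ≡ 25; bit is 1, so multiply 25·20 = 500 ≡ 14 (mod 27).
  bit 4 = 0: square 14^2 = 196 ≡ 7 (mod 27).
Final value: 20^10 ≡ 7 (mod 27).

Final answer: 7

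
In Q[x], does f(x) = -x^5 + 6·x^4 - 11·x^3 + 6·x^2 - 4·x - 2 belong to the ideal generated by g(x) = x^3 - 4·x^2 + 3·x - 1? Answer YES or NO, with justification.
In Q[x] the ideal (g) consists of all multiples of g, so f ∈ (g) iff g | f, i.e. iff the remainder of f on division by g is 0. Divide f by g (g is monic, so eliminate the leading term of the running remainder at each step):
  leading term -x^5: subtract (-x^2)·g(x) = -x^5 + 4·x^4 - 3·x^3 + x^2, leaving 2·x^4 - 8·x^3 + 5·x^2 - 4·x - 2
  leading term 2·x^4: subtract (2·x)·g(x) = 2·x^4 - 8·x^3 + 6·x^2 - 2·x, leaving -x^2 - 2·x - 2
The remainder r(x) = -x^2 - 2·x - 2 ≠ 0 (and deg r < deg g), so g ∤ f, i.e. f ∉ (g).

Final answer: NO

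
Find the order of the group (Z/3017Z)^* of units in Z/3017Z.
|(Z/3017Z)^*| = 2580

(Z/3017Z)^* consists of the classes a with gcd(a, 3017) = 1, so its order is φ(3017). φ is multiplicative, with φ(p^e) = p^e − p^(e−1). Factorise 3017 = 7 · 431. Then
  φ(3017) = (7 − 1) · (431 − 1) = 6 · 430 = 2580.
Thus |(Z/3017Z)^*| = 2580.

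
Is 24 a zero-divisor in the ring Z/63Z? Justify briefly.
gcd(24, 63) = 3 > 1, so 24 is not a unit in Z/63Z. In Z/nZ every nonzero non-unit is a zero-divisor: explicitly, take b = 63/gcd = 21 ≠ 0 (mod 63); then 24·21 = 504 = 8·63, i.e. 24·21 ≡ 0 (mod 63). So 24 is a zero-divisor.

Final answer: YES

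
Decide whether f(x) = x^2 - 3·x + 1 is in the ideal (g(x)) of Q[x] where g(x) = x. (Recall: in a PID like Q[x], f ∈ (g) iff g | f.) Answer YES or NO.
In Q[x] the ideal (g) consists of all multiples of g, so f ∈ (g) iff g | f, i.e. iff the remainder of f on division by g is 0. Divide f by g (g is monic, so eliminate the leading term of the running remainder at each step):
  leading term x^2: subtract (x)·g(x) = x^2, leaving 1 - 3·x
  leading term -3·x: subtract (-3)·g(x) = -3·x, leaving 1
The remainder r(x) = 1 ≠ 0 (and deg r < deg g), so g ∤ f, i.e. f ∉ (g).

Final answer: NO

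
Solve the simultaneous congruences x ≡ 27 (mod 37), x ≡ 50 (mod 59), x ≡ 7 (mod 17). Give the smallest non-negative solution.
The moduli 37, 59, 17 are pairwise coprime, so by the CRT there is a unique solution mod 37·59·17 = 37111.
Solve by successive substitution. Start with x ≡ 27 (mod 37).
  Combine with x ≡ 50 (mod 59): write x = 27 + 37·t and require 27 + 37·t ≡ 50 (mod 59), i.e. 37·t ≡ 50 − 27 ≡ 23 (mod 59). Since 37^(−1) ≡ 8 (mod 59), t ≡ 8·23 ≡ 7 (mod 59). So x ≡ 27 + 37·7 = 286 (mod 2183).
  Combine with x ≡ 7 (mod 17): write x = 286 + 2183·t and require 286 + 2183·t ≡ 7 (mod 17), i.e. 2183·t ≡ 7 − 286 ≡ 10 (mod 17). Since 2183^(−1) ≡ 5 (mod 17) (2183 ≡ 7 (mod 17)), t ≡ 5·10 ≡ 16 (mod 17). So x ≡ 286 + 2183·16 = 35214 (mod 37111).
Unique solution in [0, 37111): x = 35214.

Final answer: x ≡ 35214 (mod 37111); the representative in [0, 37111) is 35214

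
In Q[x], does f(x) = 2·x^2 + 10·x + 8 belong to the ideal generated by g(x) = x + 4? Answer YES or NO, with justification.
YES

In Q[x] the ideal (g) consists of all multiples of g, so f ∈ (g) iff g | f, i.e. iff the remainder of f on division by g is 0. Divide f by g (g is monic, so eliminate the leading term of the running remainder at each step):
  leading term 2·x^2: subtract (2·x)·g(x) = 2·x^2 + 8·x, leaving 2·x + 8
  leading term 2·x: subtract (2)·g(x) = 2·x + 8, leaving 0
The remainder is 0, so f(x) = g(x) · h(x) with h(x) = 2·x + 2. Hence g | f, i.e. f ∈ (g).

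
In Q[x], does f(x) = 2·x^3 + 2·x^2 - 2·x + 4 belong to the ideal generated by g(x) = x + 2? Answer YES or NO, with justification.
YES

In Q[x] the ideal (g) consists of all multiples of g, so f ∈ (g) iff g | f, i.e. iff the remainder of f on division by g is 0. Divide f by g (g is monic, so eliminate the leading term of the running remainder at each step):
  leading term 2·x^3: subtract (2·x^2)·g(x) = 2·x^3 + 4·x^2, leaving -2·x^2 - 2·x + 4
  leading term -2·x^2: subtract (-2·x)·g(x) = -2·x^2 - 4·x, leaving 2·x + 4
  leading term 2·x: subtract (2)·g(x) = 2·x + 4, leaving 0
The remainder is 0, so f(x) = g(x) · h(x) with h(x) = 2·x^2 - 2·x + 2. Hence g | f, i.e. f ∈ (g).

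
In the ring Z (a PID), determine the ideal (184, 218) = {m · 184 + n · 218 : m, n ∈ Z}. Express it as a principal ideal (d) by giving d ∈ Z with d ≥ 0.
In the PID Z, (a, b) is generated by gcd(a, b). Compute gcd(218, 184) with the extended Euclidean algorithm, tracking rows (r, s, t) with s·218 + t·184 = r:
  row A: (218, 1, 0)   [1·218 + 0·184 = 218]
  row B: (184, 0, 1)   [0·218 + 1·184 = 184]
  218 = 1·184 + 34   → row C = row A − 1·row B = (34, 1, −1)   [check: 1·218 − 1·184 = 34]
  184 = 5·34 + 14   → row D = row B − 5·row C = (14, −5, 6)   [check: −5·218 + 6·184 = 14]
  34 = 2·14 + 6   → row E = row C − 2·row D = (6, 11, −13)   [check: 11·218 − 13·184 = 6]
  14 = 2·6 + 2   → row F = row D − 2·row E = (2, −27, 32)   [check: −27·218 + 32·184 = 2]
  6 = 3·2 + 0   → remainder 0, stop. gcd = 2 (last nonzero row F).
So gcd(184, 218) = 2, with Bézout identity −27·218 + 32·184 = 2. Containment (⊇): the Bézout identity exhibits 2 as an element of (184, 218), giving (2) ⊆ (184, 218). Containment (⊆): since 2 | 184 and 2 | 218 (184 = 2·92, 218 = 2·109), every Z-linear combination of 184 and 218 is divisible by 2, so (184, 218) ⊆ (2). Therefore (184, 218) = (2), d = 2.

Final answer: (184, 218) = (2); d = 2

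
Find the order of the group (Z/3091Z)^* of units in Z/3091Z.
(Z/3091Z)^* consists of the classes a with gcd(a, 3091) = 1, so its order is φ(3091). φ is multiplicative, with φ(p^e) = p^e − p^(e−1). Factorise 3091 = 11 · 281. Then
  φ(3091) = (11 − 1) · (281 − 1) = 10 · 280 = 2800.
Thus |(Z/3091Z)^*| = 2800.

Final answer: |(Z/3091Z)^*| = 2800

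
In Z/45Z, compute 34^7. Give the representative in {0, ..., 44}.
34

Use repeated squaring. Binary(7) = 111. Walk through the bits of the exponent 7 left-to-right: at each bit after the leading one, square the running value, then multiply by 34 if the bit is 1 (always reducing mod 45):
  bit 1 = 1 (leading): start with 34.
  bit 2 = 1: square 34^2 = 1156 ≡ 31; bit is 1, so multiply 31·34 = 1054 ≡ 19 (mod 45).
  bit 3 = 1: square 19^2 = 361 ≡ 1; bit is 1, so multiply 1·34 = 34 (mod 45).
Final value: 34^7 ≡ 34 (mod 45).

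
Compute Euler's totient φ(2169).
φ(2169) = 1440

φ is multiplicative, with φ(p^e) = p^e − p^(e−1). Factorise 2169 = 3^2 · 241. Then
  φ(2169) = (3^2 − 3^1) · (241 − 1) = 6 · 240 = 1440.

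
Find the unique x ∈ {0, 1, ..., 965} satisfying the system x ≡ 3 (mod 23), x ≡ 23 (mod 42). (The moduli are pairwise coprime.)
The moduli 23, 42 are pairwise coprime, so by the CRT there is a unique solution mod 23·42 = 966.
Solve by successive substitution. Start with x ≡ 3 (mod 23).
  Combine with x ≡ 23 (mod 42): write x = 3 + 23·t and require 3 + 23·t ≡ 23 (mod 42), i.e. 23·t ≡ 23 − 3 ≡ 20 (mod 42). Since 23^(−1) ≡ 11 (mod 42), t ≡ 11·20 ≡ 10 (mod 42). So x ≡ 3 + 23·10 = 233 (mod 966).
Unique solution in [0, 966): x = 233.

Final answer: x ≡ 233 (mod 966); the representative in [0, 966) is 233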